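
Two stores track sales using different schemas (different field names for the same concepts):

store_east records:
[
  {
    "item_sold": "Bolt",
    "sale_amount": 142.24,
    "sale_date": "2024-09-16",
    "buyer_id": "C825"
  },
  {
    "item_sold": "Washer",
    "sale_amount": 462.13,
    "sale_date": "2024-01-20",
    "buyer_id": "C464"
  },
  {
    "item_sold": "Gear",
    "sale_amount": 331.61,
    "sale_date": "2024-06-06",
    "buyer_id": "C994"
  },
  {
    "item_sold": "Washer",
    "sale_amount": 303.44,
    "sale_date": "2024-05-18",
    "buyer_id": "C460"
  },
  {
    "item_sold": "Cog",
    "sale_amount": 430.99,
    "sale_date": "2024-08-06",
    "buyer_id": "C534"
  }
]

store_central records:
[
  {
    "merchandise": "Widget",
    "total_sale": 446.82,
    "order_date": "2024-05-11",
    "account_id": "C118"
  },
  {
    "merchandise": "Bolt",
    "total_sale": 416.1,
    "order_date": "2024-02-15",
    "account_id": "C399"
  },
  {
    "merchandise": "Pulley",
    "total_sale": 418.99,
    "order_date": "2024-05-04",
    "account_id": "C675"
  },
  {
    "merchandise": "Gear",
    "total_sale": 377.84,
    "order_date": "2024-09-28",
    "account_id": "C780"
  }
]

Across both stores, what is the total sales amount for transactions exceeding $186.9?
3187.92

Schema mapping: "sale_amount" (store_east) = "total_sale" (store_central) = sale amount

Sum of sales > $186.9 in store_east: 1528.17
Sum of sales > $186.9 in store_central: 1659.75

Total: 1528.17 + 1659.75 = 3187.92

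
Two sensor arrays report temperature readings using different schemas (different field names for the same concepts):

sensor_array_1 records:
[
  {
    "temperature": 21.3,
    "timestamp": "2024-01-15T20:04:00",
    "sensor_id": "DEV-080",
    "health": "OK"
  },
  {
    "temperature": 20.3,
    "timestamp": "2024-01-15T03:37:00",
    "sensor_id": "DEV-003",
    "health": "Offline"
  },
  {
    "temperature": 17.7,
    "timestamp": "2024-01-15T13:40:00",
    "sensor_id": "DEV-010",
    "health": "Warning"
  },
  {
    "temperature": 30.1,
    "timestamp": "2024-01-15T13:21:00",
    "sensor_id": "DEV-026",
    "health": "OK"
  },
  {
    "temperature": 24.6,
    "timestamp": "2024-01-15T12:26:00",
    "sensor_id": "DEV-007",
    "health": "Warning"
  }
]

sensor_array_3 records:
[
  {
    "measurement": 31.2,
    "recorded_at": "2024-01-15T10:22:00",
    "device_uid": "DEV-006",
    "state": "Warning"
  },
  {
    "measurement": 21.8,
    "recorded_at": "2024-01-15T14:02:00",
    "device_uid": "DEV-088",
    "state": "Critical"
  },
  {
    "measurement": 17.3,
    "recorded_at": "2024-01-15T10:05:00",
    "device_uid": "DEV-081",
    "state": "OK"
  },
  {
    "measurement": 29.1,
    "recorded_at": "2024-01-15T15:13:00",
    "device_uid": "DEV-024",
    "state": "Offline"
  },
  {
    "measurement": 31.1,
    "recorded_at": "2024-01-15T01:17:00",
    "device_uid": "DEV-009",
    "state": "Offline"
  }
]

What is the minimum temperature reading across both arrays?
17.3

Schema mapping: "temperature" (sensor_array_1) = "measurement" (sensor_array_3) = temperature reading

Minimum in sensor_array_1: 17.7
Minimum in sensor_array_3: 17.3

Overall minimum: min(17.7, 17.3) = 17.3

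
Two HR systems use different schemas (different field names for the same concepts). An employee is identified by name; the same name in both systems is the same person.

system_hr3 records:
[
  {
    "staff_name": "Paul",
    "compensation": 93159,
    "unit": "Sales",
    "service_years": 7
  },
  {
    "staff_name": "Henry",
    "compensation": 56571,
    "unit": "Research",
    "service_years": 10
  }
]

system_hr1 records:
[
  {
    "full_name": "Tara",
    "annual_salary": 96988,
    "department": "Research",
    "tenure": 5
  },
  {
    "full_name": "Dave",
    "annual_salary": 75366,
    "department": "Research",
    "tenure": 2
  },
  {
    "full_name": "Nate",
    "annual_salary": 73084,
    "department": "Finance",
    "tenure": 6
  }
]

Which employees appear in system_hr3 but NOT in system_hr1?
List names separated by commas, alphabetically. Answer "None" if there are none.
Henry, Paul

Schema mapping: "staff_name" (system_hr3) = "full_name" (system_hr1) = employee name

Names in system_hr3: ['Henry', 'Paul']
Names in system_hr1: ['Dave', 'Nate', 'Tara']

In system_hr3 but not system_hr1: ['Henry', 'Paul']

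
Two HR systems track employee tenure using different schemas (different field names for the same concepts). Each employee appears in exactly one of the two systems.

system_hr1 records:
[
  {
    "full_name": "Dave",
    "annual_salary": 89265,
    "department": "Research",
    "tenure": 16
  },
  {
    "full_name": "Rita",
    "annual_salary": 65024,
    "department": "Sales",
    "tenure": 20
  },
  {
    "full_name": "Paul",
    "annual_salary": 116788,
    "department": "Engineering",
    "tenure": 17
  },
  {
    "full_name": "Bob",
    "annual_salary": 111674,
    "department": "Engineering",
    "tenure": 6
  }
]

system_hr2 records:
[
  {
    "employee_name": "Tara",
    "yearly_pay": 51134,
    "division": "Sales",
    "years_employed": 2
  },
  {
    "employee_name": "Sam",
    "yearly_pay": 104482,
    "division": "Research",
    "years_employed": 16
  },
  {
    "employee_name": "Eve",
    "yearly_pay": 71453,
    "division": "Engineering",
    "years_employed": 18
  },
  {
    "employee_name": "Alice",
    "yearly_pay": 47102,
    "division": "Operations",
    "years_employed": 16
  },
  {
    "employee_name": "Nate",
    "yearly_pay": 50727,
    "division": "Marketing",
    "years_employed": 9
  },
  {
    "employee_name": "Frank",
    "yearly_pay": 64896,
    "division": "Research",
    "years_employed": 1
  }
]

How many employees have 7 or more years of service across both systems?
7

Reconcile schemas: "tenure" (system_hr1) = "years_employed" (system_hr2) = years of service

From system_hr1: 3 employees with >= 7 years
From system_hr2: 4 employees with >= 7 years

Total: 3 + 4 = 7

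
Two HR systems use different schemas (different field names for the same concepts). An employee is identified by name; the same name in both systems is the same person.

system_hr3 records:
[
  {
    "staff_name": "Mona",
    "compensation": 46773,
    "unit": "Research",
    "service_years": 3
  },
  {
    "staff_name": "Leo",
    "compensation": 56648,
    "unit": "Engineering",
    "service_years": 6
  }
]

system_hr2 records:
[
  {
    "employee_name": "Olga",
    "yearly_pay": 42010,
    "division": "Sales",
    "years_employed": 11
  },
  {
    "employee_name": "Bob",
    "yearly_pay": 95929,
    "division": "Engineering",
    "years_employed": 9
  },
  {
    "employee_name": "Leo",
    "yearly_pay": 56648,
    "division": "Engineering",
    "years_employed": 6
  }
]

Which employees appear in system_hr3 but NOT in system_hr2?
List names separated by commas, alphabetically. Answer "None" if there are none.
Mona

Schema mapping: "staff_name" (system_hr3) = "employee_name" (system_hr2) = employee name

Names in system_hr3: ['Leo', 'Mona']
Names in system_hr2: ['Bob', 'Leo', 'Olga']

In system_hr3 but not system_hr2: ['Mona']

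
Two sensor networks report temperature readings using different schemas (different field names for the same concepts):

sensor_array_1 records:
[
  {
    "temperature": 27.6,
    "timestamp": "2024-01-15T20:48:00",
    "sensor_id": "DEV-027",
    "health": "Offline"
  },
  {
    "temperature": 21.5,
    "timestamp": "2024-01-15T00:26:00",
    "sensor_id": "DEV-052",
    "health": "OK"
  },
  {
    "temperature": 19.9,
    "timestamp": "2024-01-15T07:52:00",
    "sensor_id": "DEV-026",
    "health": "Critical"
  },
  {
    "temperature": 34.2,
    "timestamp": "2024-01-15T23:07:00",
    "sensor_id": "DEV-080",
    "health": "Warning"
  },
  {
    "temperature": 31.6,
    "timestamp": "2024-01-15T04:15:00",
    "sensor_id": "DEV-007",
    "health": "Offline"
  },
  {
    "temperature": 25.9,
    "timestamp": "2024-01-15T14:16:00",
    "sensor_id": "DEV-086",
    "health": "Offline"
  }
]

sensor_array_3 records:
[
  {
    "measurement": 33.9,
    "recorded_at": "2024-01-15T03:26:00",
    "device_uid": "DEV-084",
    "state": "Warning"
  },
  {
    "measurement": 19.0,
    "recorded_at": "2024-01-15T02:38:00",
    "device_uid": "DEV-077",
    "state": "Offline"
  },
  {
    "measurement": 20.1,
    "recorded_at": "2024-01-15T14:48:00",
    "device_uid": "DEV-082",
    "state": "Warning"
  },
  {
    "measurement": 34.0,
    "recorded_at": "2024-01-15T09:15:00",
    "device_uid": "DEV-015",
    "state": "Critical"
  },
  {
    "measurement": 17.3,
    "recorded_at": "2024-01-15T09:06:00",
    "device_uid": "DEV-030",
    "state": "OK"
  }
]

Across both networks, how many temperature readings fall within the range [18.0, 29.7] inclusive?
6

Schema mapping: "temperature" (sensor_array_1) = "measurement" (sensor_array_3) = temperature

Readings in [18.0, 29.7] from sensor_array_1: 4
Readings in [18.0, 29.7] from sensor_array_3: 2

Total count: 4 + 2 = 6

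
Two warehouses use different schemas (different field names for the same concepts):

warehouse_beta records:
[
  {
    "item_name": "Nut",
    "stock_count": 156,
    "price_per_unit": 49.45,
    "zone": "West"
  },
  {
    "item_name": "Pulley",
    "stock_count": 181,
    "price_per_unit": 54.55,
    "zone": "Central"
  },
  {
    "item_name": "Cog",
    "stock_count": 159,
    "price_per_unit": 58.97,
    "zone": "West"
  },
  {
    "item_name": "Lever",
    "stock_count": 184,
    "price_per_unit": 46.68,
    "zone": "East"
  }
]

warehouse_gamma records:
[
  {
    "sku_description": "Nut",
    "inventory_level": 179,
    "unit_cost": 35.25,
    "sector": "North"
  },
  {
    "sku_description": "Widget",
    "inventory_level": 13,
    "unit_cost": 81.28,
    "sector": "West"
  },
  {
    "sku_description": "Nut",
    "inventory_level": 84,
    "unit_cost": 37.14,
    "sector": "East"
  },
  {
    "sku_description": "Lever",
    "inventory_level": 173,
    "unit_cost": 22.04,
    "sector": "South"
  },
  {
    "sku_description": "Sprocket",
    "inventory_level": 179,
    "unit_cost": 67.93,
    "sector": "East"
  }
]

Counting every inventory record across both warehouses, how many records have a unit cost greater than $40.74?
6

Schema mapping: "price_per_unit" (warehouse_beta) = "unit_cost" (warehouse_gamma) = unit cost

Records > $40.74 in warehouse_beta: 4
Records > $40.74 in warehouse_gamma: 2

Total count: 4 + 2 = 6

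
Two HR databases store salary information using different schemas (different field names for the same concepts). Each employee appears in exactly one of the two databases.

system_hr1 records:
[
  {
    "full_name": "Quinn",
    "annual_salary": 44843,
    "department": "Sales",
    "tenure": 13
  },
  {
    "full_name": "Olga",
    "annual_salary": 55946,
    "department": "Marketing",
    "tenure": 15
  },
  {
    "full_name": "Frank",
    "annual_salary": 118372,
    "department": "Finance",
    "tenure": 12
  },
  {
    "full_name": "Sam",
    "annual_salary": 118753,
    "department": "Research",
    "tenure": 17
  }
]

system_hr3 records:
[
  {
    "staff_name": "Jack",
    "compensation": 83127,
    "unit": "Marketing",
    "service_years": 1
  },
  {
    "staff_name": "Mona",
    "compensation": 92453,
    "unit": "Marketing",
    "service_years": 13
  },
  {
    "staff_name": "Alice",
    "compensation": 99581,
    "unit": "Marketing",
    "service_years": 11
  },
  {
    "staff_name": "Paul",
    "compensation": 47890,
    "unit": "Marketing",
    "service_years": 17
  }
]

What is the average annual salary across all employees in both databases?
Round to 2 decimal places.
82620.63

Schema mapping: "annual_salary" (system_hr1) = "compensation" (system_hr3) = annual salary

All salaries: [44843, 55946, 118372, 118753, 83127, 92453, 99581, 47890]
Sum: 660965
Count: 8
Average: 660965 / 8 = 82620.63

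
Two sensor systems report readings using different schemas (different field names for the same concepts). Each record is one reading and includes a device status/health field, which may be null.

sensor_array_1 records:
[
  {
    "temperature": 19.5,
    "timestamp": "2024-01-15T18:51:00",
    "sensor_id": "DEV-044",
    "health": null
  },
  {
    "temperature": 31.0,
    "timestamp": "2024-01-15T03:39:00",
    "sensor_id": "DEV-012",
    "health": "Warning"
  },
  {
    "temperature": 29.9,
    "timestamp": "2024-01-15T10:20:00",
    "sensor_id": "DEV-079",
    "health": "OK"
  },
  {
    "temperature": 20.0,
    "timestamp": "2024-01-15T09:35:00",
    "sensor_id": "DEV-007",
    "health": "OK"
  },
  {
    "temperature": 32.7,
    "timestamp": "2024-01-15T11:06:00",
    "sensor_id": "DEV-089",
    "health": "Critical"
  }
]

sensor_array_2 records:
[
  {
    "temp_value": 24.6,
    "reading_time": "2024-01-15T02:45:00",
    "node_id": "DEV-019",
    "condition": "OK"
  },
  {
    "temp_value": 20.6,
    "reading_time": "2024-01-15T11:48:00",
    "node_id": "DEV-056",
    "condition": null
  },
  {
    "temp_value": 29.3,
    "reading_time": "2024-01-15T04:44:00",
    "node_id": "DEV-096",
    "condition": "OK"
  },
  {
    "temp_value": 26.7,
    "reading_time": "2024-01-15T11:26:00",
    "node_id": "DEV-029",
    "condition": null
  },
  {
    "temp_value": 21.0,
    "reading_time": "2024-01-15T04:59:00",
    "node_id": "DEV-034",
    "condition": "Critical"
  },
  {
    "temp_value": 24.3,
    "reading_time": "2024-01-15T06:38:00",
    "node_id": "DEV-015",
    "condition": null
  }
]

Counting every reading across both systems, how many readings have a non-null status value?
7

Schema mapping: "health" (sensor_array_1) = "condition" (sensor_array_2) = status

Non-null in sensor_array_1: 4
Non-null in sensor_array_2: 3

Total non-null: 4 + 3 = 7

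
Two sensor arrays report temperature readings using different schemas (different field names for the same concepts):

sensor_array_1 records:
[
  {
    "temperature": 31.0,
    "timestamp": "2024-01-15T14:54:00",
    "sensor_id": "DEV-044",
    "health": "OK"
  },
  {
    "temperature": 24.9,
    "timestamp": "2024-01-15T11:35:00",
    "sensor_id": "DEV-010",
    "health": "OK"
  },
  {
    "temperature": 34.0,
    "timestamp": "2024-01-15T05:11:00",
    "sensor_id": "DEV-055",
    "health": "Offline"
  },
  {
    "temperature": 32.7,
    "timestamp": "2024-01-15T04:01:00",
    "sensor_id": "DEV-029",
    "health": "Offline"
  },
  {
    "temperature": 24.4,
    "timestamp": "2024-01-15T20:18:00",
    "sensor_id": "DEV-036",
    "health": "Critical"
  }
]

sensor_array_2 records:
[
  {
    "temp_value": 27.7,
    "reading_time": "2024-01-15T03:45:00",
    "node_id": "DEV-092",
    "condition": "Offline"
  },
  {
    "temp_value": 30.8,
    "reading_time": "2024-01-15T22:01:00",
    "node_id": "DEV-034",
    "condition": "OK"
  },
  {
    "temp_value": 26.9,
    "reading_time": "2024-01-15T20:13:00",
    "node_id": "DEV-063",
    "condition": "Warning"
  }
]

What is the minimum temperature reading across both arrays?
24.4

Schema mapping: "temperature" (sensor_array_1) = "temp_value" (sensor_array_2) = temperature reading

Minimum in sensor_array_1: 24.4
Minimum in sensor_array_2: 26.9

Overall minimum: min(24.4, 26.9) = 24.4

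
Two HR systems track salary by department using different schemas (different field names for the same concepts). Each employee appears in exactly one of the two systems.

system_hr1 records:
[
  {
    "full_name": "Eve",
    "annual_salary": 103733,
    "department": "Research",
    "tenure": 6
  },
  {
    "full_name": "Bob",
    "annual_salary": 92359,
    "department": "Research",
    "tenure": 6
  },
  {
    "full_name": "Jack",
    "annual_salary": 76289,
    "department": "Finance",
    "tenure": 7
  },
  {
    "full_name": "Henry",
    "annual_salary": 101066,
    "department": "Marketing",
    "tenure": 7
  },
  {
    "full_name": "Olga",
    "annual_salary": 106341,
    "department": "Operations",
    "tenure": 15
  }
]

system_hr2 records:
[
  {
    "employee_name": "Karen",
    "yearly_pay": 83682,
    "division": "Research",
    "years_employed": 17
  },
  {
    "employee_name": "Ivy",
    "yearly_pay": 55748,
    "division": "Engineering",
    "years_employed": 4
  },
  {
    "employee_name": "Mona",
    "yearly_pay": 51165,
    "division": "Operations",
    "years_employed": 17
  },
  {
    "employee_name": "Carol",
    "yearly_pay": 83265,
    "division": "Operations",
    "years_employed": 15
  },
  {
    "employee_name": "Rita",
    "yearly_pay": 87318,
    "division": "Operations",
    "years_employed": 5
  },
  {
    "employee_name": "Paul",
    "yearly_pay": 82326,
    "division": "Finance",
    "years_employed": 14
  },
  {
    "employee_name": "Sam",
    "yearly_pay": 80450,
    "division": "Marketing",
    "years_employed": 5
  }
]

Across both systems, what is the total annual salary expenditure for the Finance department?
158615

Schema mappings:
- "department" (system_hr1) = "division" (system_hr2) = department
- "annual_salary" (system_hr1) = "yearly_pay" (system_hr2) = salary

Finance salaries from system_hr1: 76289
Finance salaries from system_hr2: 82326

Total: 76289 + 82326 = 158615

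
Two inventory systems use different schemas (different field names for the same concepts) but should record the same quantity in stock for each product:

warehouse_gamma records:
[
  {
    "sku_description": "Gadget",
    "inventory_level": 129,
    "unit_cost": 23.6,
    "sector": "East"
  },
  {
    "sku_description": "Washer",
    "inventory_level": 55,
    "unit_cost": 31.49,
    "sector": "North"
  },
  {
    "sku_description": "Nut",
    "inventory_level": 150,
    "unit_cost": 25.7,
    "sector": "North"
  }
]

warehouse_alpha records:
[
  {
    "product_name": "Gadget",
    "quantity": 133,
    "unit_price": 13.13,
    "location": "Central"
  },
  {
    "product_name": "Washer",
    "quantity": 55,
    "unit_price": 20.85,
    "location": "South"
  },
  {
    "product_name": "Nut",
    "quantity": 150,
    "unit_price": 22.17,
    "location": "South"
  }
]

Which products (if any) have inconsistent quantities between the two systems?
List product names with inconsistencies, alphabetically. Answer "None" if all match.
Gadget

Schema mappings:
- "sku_description" (warehouse_gamma) = "product_name" (warehouse_alpha) = product name
- "inventory_level" (warehouse_gamma) = "quantity" (warehouse_alpha) = quantity

Comparison:
  Gadget: 129 vs 133 - MISMATCH
  Washer: 55 vs 55 - MATCH
  Nut: 150 vs 150 - MATCH

Products with inconsistencies: Gadget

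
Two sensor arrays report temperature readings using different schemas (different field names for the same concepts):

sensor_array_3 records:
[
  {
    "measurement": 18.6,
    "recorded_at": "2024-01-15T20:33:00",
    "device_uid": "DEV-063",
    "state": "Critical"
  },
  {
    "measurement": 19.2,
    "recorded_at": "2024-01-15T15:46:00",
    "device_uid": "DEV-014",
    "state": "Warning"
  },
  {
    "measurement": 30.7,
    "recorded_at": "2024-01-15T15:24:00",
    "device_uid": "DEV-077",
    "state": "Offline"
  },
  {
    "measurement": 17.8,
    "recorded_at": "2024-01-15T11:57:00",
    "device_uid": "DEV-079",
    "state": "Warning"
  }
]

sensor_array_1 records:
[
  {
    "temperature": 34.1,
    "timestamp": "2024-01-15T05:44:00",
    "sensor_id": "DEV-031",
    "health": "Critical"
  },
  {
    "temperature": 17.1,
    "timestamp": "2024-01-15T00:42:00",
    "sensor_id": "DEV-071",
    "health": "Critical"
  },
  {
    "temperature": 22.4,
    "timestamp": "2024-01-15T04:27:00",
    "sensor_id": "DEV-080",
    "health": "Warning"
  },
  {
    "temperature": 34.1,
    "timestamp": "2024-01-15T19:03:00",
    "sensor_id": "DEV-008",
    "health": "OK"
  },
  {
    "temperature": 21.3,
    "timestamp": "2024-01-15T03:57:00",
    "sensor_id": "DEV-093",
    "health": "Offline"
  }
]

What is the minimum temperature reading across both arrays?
17.1

Schema mapping: "measurement" (sensor_array_3) = "temperature" (sensor_array_1) = temperature reading

Minimum in sensor_array_3: 17.8
Minimum in sensor_array_1: 17.1

Overall minimum: min(17.8, 17.1) = 17.1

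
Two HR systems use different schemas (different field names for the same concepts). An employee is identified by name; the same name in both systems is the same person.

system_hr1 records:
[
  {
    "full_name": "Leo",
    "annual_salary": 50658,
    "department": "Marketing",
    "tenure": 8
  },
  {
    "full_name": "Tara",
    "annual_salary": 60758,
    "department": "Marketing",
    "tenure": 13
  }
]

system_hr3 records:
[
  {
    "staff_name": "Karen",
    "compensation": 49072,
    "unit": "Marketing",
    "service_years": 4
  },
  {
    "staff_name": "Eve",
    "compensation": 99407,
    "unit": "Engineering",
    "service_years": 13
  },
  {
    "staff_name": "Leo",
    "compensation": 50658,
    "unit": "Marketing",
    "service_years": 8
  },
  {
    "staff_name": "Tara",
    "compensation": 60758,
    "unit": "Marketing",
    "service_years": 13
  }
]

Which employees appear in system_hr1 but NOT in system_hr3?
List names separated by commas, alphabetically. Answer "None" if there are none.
None

Schema mapping: "full_name" (system_hr1) = "staff_name" (system_hr3) = employee name

Names in system_hr1: ['Leo', 'Tara']
Names in system_hr3: ['Eve', 'Karen', 'Leo', 'Tara']

In system_hr1 but not system_hr3: None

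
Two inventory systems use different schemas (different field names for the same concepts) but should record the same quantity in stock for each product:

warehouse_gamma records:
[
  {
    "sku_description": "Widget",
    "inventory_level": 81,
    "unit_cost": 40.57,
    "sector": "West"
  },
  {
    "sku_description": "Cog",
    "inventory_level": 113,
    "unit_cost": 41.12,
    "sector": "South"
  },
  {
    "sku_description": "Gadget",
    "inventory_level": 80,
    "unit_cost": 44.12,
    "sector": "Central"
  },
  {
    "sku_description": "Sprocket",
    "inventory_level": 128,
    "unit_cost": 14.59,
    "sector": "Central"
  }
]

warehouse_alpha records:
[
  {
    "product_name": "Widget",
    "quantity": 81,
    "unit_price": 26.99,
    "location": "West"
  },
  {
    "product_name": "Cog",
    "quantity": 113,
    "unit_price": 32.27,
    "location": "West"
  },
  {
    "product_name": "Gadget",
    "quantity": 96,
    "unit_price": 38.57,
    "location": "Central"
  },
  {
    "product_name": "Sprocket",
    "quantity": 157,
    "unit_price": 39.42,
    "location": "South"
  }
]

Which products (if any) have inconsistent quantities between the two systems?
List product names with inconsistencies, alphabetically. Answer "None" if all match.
Gadget, Sprocket

Schema mappings:
- "sku_description" (warehouse_gamma) = "product_name" (warehouse_alpha) = product name
- "inventory_level" (warehouse_gamma) = "quantity" (warehouse_alpha) = quantity

Comparison:
  Widget: 81 vs 81 - MATCH
  Cog: 113 vs 113 - MATCH
  Gadget: 80 vs 96 - MISMATCH
  Sprocket: 128 vs 157 - MISMATCH

Products with inconsistencies: Gadget, Sprocket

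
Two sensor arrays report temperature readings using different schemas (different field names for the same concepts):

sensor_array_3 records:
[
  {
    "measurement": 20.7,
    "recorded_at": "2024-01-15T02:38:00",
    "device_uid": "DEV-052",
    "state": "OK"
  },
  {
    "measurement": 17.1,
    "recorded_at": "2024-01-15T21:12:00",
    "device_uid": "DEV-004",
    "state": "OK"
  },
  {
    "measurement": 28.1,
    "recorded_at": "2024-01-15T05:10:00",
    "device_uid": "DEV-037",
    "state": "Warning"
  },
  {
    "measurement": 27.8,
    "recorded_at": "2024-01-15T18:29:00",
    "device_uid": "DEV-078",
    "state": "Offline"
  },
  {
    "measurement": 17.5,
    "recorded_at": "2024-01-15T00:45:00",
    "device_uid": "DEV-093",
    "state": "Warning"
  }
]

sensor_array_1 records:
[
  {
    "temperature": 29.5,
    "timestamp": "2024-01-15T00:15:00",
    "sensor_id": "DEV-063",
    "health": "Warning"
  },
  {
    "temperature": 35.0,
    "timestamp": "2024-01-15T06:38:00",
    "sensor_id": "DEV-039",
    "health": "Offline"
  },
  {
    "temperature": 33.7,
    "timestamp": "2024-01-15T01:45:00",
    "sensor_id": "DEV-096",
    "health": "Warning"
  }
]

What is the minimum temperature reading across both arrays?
17.1

Schema mapping: "measurement" (sensor_array_3) = "temperature" (sensor_array_1) = temperature reading

Minimum in sensor_array_3: 17.1
Minimum in sensor_array_1: 29.5

Overall minimum: min(17.1, 29.5) = 17.1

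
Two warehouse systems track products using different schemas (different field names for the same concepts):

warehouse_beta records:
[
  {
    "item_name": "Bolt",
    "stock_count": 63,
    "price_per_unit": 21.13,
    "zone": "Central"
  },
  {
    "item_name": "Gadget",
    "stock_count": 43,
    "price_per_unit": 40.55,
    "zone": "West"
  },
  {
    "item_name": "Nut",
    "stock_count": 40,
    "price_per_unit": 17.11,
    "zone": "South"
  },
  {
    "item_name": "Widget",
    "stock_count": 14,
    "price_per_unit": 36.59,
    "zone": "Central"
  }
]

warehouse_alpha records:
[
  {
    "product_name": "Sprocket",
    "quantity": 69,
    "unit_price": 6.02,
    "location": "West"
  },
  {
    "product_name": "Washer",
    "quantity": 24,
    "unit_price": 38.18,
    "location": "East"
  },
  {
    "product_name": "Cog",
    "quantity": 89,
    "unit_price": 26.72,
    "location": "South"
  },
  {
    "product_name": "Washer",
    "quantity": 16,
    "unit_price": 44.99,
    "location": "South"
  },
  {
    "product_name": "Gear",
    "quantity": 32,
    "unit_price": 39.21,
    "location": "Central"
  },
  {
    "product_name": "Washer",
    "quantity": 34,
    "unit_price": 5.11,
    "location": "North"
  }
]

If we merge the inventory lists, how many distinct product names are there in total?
8

Schema mapping: "item_name" (warehouse_beta) = "product_name" (warehouse_alpha) = product name

Products in warehouse_beta: ['Bolt', 'Gadget', 'Nut', 'Widget']
Products in warehouse_alpha: ['Cog', 'Gear', 'Sprocket', 'Washer']

Union (unique products): ['Bolt', 'Cog', 'Gadget', 'Gear', 'Nut', 'Sprocket', 'Washer', 'Widget']
Count: 8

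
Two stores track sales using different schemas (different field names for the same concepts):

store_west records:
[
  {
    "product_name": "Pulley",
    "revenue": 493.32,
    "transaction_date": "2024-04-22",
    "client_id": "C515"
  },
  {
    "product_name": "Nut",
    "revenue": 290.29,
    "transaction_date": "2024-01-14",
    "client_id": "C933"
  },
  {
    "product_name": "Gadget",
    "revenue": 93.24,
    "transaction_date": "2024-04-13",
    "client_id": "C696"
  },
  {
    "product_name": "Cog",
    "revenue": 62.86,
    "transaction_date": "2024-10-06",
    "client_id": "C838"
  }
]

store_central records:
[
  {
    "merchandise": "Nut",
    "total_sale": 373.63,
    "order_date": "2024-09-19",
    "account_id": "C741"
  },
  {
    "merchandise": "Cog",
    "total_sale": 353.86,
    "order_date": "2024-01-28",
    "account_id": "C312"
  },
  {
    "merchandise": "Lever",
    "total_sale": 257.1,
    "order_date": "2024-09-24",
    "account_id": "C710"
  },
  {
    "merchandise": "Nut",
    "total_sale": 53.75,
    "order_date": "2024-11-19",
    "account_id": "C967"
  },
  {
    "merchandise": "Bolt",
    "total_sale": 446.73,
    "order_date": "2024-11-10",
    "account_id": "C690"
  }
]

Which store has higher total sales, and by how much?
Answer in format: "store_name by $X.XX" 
store_central by $545.36

Schema mapping: "revenue" (store_west) = "total_sale" (store_central) = sale amount

Total for store_west: 939.71
Total for store_central: 1485.07

Difference: |939.71 - 1485.07| = 545.36
store_central has higher sales by $545.36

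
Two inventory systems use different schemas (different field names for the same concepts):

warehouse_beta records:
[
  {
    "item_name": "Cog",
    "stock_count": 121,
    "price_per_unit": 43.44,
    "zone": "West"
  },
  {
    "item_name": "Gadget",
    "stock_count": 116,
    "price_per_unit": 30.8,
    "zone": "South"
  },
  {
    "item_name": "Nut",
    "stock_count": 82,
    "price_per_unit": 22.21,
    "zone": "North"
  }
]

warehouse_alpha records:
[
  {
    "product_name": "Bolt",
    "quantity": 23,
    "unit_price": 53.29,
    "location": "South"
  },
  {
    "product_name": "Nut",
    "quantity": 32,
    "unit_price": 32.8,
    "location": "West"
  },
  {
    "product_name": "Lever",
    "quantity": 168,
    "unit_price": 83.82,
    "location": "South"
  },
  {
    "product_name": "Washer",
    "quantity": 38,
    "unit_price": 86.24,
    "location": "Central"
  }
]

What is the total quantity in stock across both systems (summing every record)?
580

To reconcile these schemas, identify the field holding the quantity in stock in each system:
1. In warehouse_beta it is "stock_count"
2. In warehouse_alpha it is "quantity"

From warehouse_beta: 121 + 116 + 82 = 319
From warehouse_alpha: 23 + 32 + 168 + 38 = 261

Total: 319 + 261 = 580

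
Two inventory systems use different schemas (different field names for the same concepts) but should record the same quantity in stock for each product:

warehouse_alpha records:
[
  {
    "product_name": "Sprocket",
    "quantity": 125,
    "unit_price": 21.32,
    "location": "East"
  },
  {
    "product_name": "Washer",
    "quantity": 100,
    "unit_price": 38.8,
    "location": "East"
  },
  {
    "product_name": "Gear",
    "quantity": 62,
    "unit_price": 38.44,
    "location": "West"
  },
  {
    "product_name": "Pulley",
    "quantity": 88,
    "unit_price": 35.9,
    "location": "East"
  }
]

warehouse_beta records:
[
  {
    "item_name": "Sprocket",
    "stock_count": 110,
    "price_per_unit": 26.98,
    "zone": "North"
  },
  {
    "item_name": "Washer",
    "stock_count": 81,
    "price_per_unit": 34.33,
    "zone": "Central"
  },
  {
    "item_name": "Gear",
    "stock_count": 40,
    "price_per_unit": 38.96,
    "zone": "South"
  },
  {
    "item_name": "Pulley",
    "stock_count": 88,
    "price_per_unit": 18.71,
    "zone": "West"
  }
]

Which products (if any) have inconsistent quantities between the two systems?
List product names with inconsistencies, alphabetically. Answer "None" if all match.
Gear, Sprocket, Washer

Schema mappings:
- "product_name" (warehouse_alpha) = "item_name" (warehouse_beta) = product name
- "quantity" (warehouse_alpha) = "stock_count" (warehouse_beta) = quantity

Comparison:
  Sprocket: 125 vs 110 - MISMATCH
  Washer: 100 vs 81 - MISMATCH
  Gear: 62 vs 40 - MISMATCH
  Pulley: 88 vs 88 - MATCH

Products with inconsistencies: Gear, Sprocket, Washer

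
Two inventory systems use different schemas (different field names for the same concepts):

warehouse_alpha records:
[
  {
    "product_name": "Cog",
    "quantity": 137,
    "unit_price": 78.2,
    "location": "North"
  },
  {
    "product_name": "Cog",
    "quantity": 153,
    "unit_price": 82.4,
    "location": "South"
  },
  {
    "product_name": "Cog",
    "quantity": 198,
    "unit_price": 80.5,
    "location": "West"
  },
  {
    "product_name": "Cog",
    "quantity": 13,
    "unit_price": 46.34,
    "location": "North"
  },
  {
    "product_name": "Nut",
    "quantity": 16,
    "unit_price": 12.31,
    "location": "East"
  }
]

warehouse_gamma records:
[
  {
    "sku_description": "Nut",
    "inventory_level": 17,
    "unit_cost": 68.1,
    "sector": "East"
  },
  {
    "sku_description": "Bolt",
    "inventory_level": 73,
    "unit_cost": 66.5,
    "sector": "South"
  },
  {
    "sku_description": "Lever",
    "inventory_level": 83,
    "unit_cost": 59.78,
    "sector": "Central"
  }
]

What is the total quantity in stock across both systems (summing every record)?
690

To reconcile these schemas, identify the field holding the quantity in stock in each system:
1. In warehouse_alpha it is "quantity"
2. In warehouse_gamma it is "inventory_level"

From warehouse_alpha: 137 + 153 + 198 + 13 + 16 = 517
From warehouse_gamma: 17 + 73 + 83 = 173

Total: 517 + 173 = 690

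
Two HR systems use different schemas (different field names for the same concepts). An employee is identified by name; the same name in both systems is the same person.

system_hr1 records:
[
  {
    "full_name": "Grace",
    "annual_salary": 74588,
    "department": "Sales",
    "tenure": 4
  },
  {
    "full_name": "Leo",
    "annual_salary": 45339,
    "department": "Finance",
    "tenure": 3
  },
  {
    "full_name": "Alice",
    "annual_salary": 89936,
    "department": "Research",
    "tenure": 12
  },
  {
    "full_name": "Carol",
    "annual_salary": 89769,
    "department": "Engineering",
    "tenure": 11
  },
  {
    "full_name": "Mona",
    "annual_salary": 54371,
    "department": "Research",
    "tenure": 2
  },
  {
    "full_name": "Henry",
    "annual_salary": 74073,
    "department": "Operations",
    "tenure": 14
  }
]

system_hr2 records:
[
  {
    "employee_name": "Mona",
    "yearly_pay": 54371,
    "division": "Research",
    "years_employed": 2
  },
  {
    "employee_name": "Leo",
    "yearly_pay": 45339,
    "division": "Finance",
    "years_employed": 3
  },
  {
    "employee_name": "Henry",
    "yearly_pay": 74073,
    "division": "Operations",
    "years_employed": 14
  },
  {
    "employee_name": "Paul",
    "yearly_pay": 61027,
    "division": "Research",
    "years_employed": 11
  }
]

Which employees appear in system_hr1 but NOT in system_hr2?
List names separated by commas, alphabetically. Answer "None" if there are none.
Alice, Carol, Grace

Schema mapping: "full_name" (system_hr1) = "employee_name" (system_hr2) = employee name

Names in system_hr1: ['Alice', 'Carol', 'Grace', 'Henry', 'Leo', 'Mona']
Names in system_hr2: ['Henry', 'Leo', 'Mona', 'Paul']

In system_hr1 but not system_hr2: ['Alice', 'Carol', 'Grace']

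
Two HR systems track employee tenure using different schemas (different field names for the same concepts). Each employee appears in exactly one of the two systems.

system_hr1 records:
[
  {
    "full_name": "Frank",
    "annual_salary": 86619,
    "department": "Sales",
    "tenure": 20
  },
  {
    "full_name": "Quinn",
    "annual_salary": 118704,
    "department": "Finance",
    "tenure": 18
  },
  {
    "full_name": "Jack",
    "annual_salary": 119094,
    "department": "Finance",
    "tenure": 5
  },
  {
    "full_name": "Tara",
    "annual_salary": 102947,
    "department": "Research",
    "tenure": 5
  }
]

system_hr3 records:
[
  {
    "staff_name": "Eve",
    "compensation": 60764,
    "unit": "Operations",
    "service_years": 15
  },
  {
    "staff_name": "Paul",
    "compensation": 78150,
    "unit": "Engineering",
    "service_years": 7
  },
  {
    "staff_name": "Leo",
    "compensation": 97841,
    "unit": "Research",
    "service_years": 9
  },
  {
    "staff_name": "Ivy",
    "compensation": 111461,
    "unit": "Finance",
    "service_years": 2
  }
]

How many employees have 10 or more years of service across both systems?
3

Reconcile schemas: "tenure" (system_hr1) = "service_years" (system_hr3) = years of service

From system_hr1: 2 employees with >= 10 years
From system_hr3: 1 employees with >= 10 years

Total: 2 + 1 = 3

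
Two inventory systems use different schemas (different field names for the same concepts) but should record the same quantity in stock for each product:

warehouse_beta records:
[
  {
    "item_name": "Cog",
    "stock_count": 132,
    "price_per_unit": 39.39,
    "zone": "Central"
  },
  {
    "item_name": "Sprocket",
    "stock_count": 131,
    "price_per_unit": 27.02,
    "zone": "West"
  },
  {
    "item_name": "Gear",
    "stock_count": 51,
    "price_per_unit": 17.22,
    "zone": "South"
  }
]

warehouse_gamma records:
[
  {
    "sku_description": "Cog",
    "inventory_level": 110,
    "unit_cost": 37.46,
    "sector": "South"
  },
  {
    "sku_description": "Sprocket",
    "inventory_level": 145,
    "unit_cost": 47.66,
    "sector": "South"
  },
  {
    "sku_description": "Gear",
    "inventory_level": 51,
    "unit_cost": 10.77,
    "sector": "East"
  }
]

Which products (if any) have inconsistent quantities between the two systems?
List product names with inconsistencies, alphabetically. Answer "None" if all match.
Cog, Sprocket

Schema mappings:
- "item_name" (warehouse_beta) = "sku_description" (warehouse_gamma) = product name
- "stock_count" (warehouse_beta) = "inventory_level" (warehouse_gamma) = quantity

Comparison:
  Cog: 132 vs 110 - MISMATCH
  Sprocket: 131 vs 145 - MISMATCH
  Gear: 51 vs 51 - MATCH

Products with inconsistencies: Cog, Sprocket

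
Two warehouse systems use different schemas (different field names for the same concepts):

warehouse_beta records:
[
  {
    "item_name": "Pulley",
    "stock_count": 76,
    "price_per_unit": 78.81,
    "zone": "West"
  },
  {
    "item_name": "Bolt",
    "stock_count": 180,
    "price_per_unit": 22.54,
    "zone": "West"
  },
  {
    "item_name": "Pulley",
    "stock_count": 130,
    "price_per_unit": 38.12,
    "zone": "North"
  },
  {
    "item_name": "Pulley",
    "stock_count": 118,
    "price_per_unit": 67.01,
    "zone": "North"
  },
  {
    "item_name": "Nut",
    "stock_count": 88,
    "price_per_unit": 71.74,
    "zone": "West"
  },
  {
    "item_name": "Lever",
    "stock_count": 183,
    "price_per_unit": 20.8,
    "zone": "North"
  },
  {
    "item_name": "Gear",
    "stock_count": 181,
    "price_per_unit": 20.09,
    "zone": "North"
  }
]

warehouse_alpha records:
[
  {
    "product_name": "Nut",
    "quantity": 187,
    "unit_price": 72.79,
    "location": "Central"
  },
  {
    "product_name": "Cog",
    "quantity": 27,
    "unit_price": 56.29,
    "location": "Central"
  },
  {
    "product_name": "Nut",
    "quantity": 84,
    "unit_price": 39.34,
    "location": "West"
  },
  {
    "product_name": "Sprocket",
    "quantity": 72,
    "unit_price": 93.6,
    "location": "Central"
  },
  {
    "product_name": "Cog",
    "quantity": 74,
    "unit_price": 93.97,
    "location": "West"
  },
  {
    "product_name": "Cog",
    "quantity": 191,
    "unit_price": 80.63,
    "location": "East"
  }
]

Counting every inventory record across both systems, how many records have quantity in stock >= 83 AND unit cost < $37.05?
3

Schema mappings:
- "stock_count" (warehouse_beta) = "quantity" (warehouse_alpha) = quantity
- "price_per_unit" (warehouse_beta) = "unit_price" (warehouse_alpha) = unit cost

Records meeting both conditions in warehouse_beta: 3
Records meeting both conditions in warehouse_alpha: 0

Total: 3 + 0 = 3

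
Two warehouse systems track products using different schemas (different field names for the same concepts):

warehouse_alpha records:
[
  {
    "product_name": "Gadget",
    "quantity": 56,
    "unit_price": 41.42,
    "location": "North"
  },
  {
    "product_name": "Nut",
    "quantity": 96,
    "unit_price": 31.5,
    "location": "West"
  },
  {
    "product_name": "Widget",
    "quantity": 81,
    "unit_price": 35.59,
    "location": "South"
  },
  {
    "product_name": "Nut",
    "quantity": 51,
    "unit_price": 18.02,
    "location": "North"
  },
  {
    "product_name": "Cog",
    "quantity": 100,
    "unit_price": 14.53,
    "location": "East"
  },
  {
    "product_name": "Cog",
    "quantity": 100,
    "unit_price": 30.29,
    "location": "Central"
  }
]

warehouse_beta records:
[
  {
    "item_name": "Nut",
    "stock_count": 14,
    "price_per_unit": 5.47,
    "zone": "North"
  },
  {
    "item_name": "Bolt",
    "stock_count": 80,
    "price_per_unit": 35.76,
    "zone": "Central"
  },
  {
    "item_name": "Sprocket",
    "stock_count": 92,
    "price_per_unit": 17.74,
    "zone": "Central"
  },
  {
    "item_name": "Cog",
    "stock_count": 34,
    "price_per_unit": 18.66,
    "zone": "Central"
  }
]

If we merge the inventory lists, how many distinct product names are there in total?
6

Schema mapping: "product_name" (warehouse_alpha) = "item_name" (warehouse_beta) = product name

Products in warehouse_alpha: ['Cog', 'Gadget', 'Nut', 'Widget']
Products in warehouse_beta: ['Bolt', 'Cog', 'Nut', 'Sprocket']

Union (unique products): ['Bolt', 'Cog', 'Gadget', 'Nut', 'Sprocket', 'Widget']
Count: 6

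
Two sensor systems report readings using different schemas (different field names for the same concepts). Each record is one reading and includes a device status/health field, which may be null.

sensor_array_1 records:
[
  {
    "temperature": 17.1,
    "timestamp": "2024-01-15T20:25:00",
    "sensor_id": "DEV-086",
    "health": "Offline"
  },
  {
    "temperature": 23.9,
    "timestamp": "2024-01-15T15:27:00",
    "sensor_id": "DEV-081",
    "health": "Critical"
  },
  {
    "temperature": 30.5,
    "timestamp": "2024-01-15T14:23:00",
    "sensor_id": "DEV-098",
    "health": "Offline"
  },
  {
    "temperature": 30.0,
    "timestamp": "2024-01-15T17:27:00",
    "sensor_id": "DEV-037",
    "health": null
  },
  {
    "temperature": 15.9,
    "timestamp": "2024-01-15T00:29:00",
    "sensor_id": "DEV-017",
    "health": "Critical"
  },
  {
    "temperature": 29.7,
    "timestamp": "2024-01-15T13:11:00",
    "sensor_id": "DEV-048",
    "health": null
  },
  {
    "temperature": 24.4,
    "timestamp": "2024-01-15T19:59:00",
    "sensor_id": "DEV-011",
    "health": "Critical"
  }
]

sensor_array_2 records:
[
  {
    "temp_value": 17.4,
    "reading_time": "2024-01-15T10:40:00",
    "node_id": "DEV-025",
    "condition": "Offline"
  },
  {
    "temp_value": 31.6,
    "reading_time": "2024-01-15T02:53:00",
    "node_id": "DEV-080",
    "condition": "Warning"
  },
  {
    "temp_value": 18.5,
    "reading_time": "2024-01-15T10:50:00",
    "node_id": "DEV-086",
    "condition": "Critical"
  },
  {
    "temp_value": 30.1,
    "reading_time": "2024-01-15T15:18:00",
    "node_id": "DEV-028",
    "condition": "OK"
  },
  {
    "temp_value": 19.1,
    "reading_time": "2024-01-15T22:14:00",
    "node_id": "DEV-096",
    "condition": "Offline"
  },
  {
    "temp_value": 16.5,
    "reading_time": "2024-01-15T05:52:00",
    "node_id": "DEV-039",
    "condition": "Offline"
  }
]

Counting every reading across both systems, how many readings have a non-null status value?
11

Schema mapping: "health" (sensor_array_1) = "condition" (sensor_array_2) = status

Non-null in sensor_array_1: 5
Non-null in sensor_array_2: 6

Total non-null: 5 + 6 = 11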